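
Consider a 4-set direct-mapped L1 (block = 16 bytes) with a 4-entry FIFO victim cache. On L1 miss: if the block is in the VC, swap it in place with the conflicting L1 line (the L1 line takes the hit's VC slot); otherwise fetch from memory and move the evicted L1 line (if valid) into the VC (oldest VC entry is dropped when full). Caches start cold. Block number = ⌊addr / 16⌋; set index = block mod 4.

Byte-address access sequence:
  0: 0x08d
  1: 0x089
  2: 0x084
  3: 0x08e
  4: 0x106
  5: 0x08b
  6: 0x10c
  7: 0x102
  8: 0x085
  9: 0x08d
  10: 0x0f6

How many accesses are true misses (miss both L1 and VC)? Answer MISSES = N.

0: 0x8d (blk 8, set 0) → MISS  vc=[]
1: 0x89 (blk 8, set 0) → L1-HIT  vc=[]
2: 0x84 (blk 8, set 0) → L1-HIT  vc=[]
3: 0x8e (blk 8, set 0) → L1-HIT  vc=[]
4: 0x106 (blk 16, set 0) → MISS  vc=[8]
5: 0x8b (blk 8, set 0) → VC-HIT  vc=[16]
6: 0x10c (blk 16, set 0) → VC-HIT  vc=[8]
7: 0x102 (blk 16, set 0) → L1-HIT  vc=[8]
8: 0x85 (blk 8, set 0) → VC-HIT  vc=[16]
9: 0x8d (blk 8, set 0) → L1-HIT  vc=[16]
10: 0xf6 (blk 15, set 3) → MISS  vc=[16]

MISSES = 3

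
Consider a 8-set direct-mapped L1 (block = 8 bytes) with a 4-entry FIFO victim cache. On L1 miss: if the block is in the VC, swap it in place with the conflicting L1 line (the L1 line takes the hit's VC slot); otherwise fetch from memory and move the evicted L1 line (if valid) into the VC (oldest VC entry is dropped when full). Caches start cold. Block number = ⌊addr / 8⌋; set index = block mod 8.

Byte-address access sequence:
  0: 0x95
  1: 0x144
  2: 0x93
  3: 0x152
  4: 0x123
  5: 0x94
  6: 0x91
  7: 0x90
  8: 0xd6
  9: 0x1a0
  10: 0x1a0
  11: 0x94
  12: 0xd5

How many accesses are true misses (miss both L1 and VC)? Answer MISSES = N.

MISSES = 6

  [0] addr=0x95 blk=18 s=2: MISS | VC []
  [1] addr=0x144 blk=40 s=0: MISS | VC []
  [2] addr=0x93 blk=18 s=2: L1-HIT | VC []
  [3] addr=0x152 blk=42 s=2: MISS | VC [18]
  [4] addr=0x123 blk=36 s=4: MISS | VC [18]
  [5] addr=0x94 blk=18 s=2: VC-HIT | VC [42]
  [6] addr=0x91 blk=18 s=2: L1-HIT | VC [42]
  [7] addr=0x90 blk=18 s=2: L1-HIT | VC [42]
  [8] addr=0xd6 blk=26 s=2: MISS | VC [42, 18]
  [9] addr=0x1a0 blk=52 s=4: MISS | VC [42, 18, 36]
  [10] addr=0x1a0 blk=52 s=4: L1-HIT | VC [42, 18, 36]
  [11] addr=0x94 blk=18 s=2: VC-HIT | VC [42, 26, 36]
  [12] addr=0xd5 blk=26 s=2: VC-HIT | VC [42, 18, 36]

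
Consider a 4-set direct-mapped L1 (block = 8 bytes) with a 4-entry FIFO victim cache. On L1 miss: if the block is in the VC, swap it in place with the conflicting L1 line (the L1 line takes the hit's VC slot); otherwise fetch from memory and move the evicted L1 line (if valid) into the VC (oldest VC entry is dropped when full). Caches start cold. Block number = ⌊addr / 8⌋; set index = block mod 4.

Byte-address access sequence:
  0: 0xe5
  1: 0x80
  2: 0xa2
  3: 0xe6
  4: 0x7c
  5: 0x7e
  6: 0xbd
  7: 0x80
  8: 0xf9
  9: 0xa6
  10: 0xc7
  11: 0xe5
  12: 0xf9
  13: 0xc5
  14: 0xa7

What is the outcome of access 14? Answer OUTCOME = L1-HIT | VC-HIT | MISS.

OUTCOME = VC-HIT

#0 0xe5→b28/s0 MISS; vc=[]
#1 0x80→b16/s0 MISS; vc=[28]
#2 0xa2→b20/s0 MISS; vc=[28,16]
#3 0xe6→b28/s0 VC-HIT; vc=[20,16]
#4 0x7c→b15/s3 MISS; vc=[20,16]
#5 0x7e→b15/s3 L1-HIT; vc=[20,16]
#6 0xbd→b23/s3 MISS; vc=[20,16,15]
#7 0x80→b16/s0 VC-HIT; vc=[20,28,15]
#8 0xf9→b31/s3 MISS; vc=[20,28,15,23]
#9 0xa6→b20/s0 VC-HIT; vc=[16,28,15,23]
#10 0xc7→b24/s0 MISS; vc=[28,15,23,20]
#11 0xe5→b28/s0 VC-HIT; vc=[24,15,23,20]
#12 0xf9→b31/s3 L1-HIT; vc=[24,15,23,20]
#13 0xc5→b24/s0 VC-HIT; vc=[28,15,23,20]
#14 0xa7→b20/s0 VC-HIT; vc=[28,15,23,24]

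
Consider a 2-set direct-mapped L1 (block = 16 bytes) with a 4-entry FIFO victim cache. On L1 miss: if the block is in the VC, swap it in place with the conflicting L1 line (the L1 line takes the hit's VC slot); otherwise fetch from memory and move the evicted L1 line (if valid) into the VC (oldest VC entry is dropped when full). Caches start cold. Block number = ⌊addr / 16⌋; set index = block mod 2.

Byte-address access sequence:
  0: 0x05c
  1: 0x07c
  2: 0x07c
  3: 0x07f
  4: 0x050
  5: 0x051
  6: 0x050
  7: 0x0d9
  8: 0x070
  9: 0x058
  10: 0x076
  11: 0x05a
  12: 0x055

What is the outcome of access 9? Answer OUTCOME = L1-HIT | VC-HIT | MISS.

#0 0x5c→b5/s1 MISS; vc=[]
#1 0x7c→b7/s1 MISS; vc=[5]
#2 0x7c→b7/s1 L1-HIT; vc=[5]
#3 0x7f→b7/s1 L1-HIT; vc=[5]
#4 0x50→b5/s1 VC-HIT; vc=[7]
#5 0x51→b5/s1 L1-HIT; vc=[7]
#6 0x50→b5/s1 L1-HIT; vc=[7]
#7 0xd9→b13/s1 MISS; vc=[7,5]
#8 0x70→b7/s1 VC-HIT; vc=[13,5]
#9 0x58→b5/s1 VC-HIT; vc=[13,7]
#10 0x76→b7/s1 VC-HIT; vc=[13,5]
#11 0x5a→b5/s1 VC-HIT; vc=[13,7]
#12 0x55→b5/s1 L1-HIT; vc=[13,7]

OUTCOME = VC-HIT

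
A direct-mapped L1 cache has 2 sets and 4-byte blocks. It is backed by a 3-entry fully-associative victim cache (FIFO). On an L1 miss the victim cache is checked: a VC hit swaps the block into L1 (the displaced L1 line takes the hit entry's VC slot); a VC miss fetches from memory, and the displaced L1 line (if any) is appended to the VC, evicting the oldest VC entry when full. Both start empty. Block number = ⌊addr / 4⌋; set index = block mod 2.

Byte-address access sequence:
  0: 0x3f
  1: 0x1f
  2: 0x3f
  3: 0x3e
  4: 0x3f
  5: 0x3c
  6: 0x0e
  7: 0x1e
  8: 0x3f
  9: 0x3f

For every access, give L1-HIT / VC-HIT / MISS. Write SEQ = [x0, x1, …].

  [0] addr=0x3f blk=15 s=1: MISS | VC []
  [1] addr=0x1f blk=7 s=1: MISS | VC [15]
  [2] addr=0x3f blk=15 s=1: VC-HIT | VC [7]
  [3] addr=0x3e blk=15 s=1: L1-HIT | VC [7]
  [4] addr=0x3f blk=15 s=1: L1-HIT | VC [7]
  [5] addr=0x3c blk=15 s=1: L1-HIT | VC [7]
  [6] addr=0xe blk=3 s=1: MISS | VC [7, 15]
  [7] addr=0x1e blk=7 s=1: VC-HIT | VC [3, 15]
  [8] addr=0x3f blk=15 s=1: VC-HIT | VC [3, 7]
  [9] addr=0x3f blk=15 s=1: L1-HIT | VC [3, 7]

SEQ = [MISS, MISS, VC-HIT, L1-HIT, L1-HIT, L1-HIT, MISS, VC-HIT, VC-HIT, L1-HIT]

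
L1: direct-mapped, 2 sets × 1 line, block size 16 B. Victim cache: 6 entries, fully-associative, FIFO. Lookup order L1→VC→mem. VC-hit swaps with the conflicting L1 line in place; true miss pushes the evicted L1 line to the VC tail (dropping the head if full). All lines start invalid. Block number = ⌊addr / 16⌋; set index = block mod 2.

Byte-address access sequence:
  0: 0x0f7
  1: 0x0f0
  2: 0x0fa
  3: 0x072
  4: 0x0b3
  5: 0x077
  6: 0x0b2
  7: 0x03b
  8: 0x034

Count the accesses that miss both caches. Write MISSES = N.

MISSES = 4

  [0] addr=0xf7 blk=15 s=1: MISS | VC []
  [1] addr=0xf0 blk=15 s=1: L1-HIT | VC []
  [2] addr=0xfa blk=15 s=1: L1-HIT | VC []
  [3] addr=0x72 blk=7 s=1: MISS | VC [15]
  [4] addr=0xb3 blk=11 s=1: MISS | VC [15, 7]
  [5] addr=0x77 blk=7 s=1: VC-HIT | VC [15, 11]
  [6] addr=0xb2 blk=11 s=1: VC-HIT | VC [15, 7]
  [7] addr=0x3b blk=3 s=1: MISS | VC [15, 7, 11]
  [8] addr=0x34 blk=3 s=1: L1-HIT | VC [15, 7, 11]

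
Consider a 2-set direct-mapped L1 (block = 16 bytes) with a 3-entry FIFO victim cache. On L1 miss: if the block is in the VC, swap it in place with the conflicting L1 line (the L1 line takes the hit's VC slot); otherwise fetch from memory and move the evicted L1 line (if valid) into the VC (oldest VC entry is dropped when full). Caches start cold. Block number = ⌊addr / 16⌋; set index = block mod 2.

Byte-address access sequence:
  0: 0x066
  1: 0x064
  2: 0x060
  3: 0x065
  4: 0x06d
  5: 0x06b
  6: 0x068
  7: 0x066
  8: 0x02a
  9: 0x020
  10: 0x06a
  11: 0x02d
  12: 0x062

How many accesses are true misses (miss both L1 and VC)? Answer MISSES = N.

MISSES = 2

  [0] addr=0x66 blk=6 s=0: MISS | VC []
  [1] addr=0x64 blk=6 s=0: L1-HIT | VC []
  [2] addr=0x60 blk=6 s=0: L1-HIT | VC []
  [3] addr=0x65 blk=6 s=0: L1-HIT | VC []
  [4] addr=0x6d blk=6 s=0: L1-HIT | VC []
  [5] addr=0x6b blk=6 s=0: L1-HIT | VC []
  [6] addr=0x68 blk=6 s=0: L1-HIT | VC []
  [7] addr=0x66 blk=6 s=0: L1-HIT | VC []
  [8] addr=0x2a blk=2 s=0: MISS | VC [6]
  [9] addr=0x20 blk=2 s=0: L1-HIT | VC [6]
  [10] addr=0x6a blk=6 s=0: VC-HIT | VC [2]
  [11] addr=0x2d blk=2 s=0: VC-HIT | VC [6]
  [12] addr=0x62 blk=6 s=0: VC-HIT | VC [2]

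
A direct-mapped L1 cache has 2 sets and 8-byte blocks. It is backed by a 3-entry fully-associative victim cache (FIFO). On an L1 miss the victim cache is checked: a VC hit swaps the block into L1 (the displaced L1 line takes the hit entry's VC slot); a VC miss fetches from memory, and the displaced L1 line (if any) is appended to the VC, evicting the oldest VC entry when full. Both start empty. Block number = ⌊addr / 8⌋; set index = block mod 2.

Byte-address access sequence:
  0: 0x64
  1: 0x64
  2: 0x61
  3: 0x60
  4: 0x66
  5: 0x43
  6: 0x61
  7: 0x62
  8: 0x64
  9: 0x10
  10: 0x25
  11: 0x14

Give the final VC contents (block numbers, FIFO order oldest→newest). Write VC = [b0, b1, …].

VC = [8, 12, 4]

#0 0x64→b12/s0 MISS; vc=[]
#1 0x64→b12/s0 L1-HIT; vc=[]
#2 0x61→b12/s0 L1-HIT; vc=[]
#3 0x60→b12/s0 L1-HIT; vc=[]
#4 0x66→b12/s0 L1-HIT; vc=[]
#5 0x43→b8/s0 MISS; vc=[12]
#6 0x61→b12/s0 VC-HIT; vc=[8]
#7 0x62→b12/s0 L1-HIT; vc=[8]
#8 0x64→b12/s0 L1-HIT; vc=[8]
#9 0x10→b2/s0 MISS; vc=[8,12]
#10 0x25→b4/s0 MISS; vc=[8,12,2]
#11 0x14→b2/s0 VC-HIT; vc=[8,12,4]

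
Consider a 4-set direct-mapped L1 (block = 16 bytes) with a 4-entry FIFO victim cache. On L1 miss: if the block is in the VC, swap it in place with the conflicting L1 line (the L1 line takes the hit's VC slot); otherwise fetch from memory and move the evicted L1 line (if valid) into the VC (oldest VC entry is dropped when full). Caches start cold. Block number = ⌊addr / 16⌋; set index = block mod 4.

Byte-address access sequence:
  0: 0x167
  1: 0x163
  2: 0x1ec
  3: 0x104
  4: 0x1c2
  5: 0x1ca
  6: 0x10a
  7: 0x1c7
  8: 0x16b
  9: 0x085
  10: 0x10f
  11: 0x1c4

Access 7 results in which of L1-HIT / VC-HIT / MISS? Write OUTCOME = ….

#0 0x167→b22/s2 MISS; vc=[]
#1 0x163→b22/s2 L1-HIT; vc=[]
#2 0x1ec→b30/s2 MISS; vc=[22]
#3 0x104→b16/s0 MISS; vc=[22]
#4 0x1c2→b28/s0 MISS; vc=[22,16]
#5 0x1ca→b28/s0 L1-HIT; vc=[22,16]
#6 0x10a→b16/s0 VC-HIT; vc=[22,28]
#7 0x1c7→b28/s0 VC-HIT; vc=[22,16]
#8 0x16b→b22/s2 VC-HIT; vc=[30,16]
#9 0x85→b8/s0 MISS; vc=[30,16,28]
#10 0x10f→b16/s0 VC-HIT; vc=[30,8,28]
#11 0x1c4→b28/s0 VC-HIT; vc=[30,8,16]

OUTCOME = VC-HIT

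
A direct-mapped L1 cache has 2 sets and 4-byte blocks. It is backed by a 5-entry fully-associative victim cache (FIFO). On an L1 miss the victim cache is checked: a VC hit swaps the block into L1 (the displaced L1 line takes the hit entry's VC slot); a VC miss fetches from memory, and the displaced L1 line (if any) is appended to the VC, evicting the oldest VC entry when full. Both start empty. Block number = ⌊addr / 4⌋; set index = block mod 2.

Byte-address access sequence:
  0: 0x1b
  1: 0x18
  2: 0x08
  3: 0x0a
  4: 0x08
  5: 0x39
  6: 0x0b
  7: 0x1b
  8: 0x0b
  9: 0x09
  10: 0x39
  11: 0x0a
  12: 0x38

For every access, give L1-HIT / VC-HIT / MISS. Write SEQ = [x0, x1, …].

SEQ = [MISS, L1-HIT, MISS, L1-HIT, L1-HIT, MISS, VC-HIT, VC-HIT, VC-HIT, L1-HIT, VC-HIT, VC-HIT, VC-HIT]

#0 0x1b→b6/s0 MISS; vc=[]
#1 0x18→b6/s0 L1-HIT; vc=[]
#2 0x8→b2/s0 MISS; vc=[6]
#3 0xa→b2/s0 L1-HIT; vc=[6]
#4 0x8→b2/s0 L1-HIT; vc=[6]
#5 0x39→b14/s0 MISS; vc=[6,2]
#6 0xb→b2/s0 VC-HIT; vc=[6,14]
#7 0x1b→b6/s0 VC-HIT; vc=[2,14]
#8 0xb→b2/s0 VC-HIT; vc=[6,14]
#9 0x9→b2/s0 L1-HIT; vc=[6,14]
#10 0x39→b14/s0 VC-HIT; vc=[6,2]
#11 0xa→b2/s0 VC-HIT; vc=[6,14]
#12 0x38→b14/s0 VC-HIT; vc=[6,2]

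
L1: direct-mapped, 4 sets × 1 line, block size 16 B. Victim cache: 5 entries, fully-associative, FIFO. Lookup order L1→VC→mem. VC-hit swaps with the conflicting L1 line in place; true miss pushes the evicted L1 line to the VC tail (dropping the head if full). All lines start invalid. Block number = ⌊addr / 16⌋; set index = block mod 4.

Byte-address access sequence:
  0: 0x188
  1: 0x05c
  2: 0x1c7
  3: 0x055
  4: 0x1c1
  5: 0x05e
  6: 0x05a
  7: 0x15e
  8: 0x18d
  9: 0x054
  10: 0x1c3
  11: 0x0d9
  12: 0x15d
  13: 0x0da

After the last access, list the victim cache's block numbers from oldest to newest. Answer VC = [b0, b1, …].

VC = [24, 21, 5]

  [0] addr=0x188 blk=24 s=0: MISS | VC []
  [1] addr=0x5c blk=5 s=1: MISS | VC []
  [2] addr=0x1c7 blk=28 s=0: MISS | VC [24]
  [3] addr=0x55 blk=5 s=1: L1-HIT | VC [24]
  [4] addr=0x1c1 blk=28 s=0: L1-HIT | VC [24]
  [5] addr=0x5e blk=5 s=1: L1-HIT | VC [24]
  [6] addr=0x5a blk=5 s=1: L1-HIT | VC [24]
  [7] addr=0x15e blk=21 s=1: MISS | VC [24, 5]
  [8] addr=0x18d blk=24 s=0: VC-HIT | VC [28, 5]
  [9] addr=0x54 blk=5 s=1: VC-HIT | VC [28, 21]
  [10] addr=0x1c3 blk=28 s=0: VC-HIT | VC [24, 21]
  [11] addr=0xd9 blk=13 s=1: MISS | VC [24, 21, 5]
  [12] addr=0x15d blk=21 s=1: VC-HIT | VC [24, 13, 5]
  [13] addr=0xda blk=13 s=1: VC-HIT | VC [24, 21, 5]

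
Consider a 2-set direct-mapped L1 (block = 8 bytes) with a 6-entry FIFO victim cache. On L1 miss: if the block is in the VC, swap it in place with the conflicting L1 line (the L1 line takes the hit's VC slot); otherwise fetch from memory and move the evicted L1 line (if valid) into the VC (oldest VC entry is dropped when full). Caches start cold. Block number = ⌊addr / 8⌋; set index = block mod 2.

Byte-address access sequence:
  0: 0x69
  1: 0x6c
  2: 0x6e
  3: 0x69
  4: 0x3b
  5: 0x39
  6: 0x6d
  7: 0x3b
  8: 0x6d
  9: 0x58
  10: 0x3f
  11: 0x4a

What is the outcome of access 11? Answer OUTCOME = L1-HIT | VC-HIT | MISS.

OUTCOME = MISS

  [0] addr=0x69 blk=13 s=1: MISS | VC []
  [1] addr=0x6c blk=13 s=1: L1-HIT | VC []
  [2] addr=0x6e blk=13 s=1: L1-HIT | VC []
  [3] addr=0x69 blk=13 s=1: L1-HIT | VC []
  [4] addr=0x3b blk=7 s=1: MISS | VC [13]
  [5] addr=0x39 blk=7 s=1: L1-HIT | VC [13]
  [6] addr=0x6d blk=13 s=1: VC-HIT | VC [7]
  [7] addr=0x3b blk=7 s=1: VC-HIT | VC [13]
  [8] addr=0x6d blk=13 s=1: VC-HIT | VC [7]
  [9] addr=0x58 blk=11 s=1: MISS | VC [7, 13]
  [10] addr=0x3f blk=7 s=1: VC-HIT | VC [11, 13]
  [11] addr=0x4a blk=9 s=1: MISS | VC [11, 13, 7]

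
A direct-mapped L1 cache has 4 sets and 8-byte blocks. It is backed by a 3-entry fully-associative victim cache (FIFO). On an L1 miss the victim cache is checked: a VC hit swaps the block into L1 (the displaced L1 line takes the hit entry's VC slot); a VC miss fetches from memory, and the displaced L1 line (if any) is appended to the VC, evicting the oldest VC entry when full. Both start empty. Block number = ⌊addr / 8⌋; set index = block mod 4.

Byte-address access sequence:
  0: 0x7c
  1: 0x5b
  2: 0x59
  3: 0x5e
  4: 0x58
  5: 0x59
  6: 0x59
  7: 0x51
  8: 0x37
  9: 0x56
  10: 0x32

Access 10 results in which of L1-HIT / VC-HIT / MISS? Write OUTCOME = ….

OUTCOME = VC-HIT

0: 0x7c (blk 15, set 3) → MISS  vc=[]
1: 0x5b (blk 11, set 3) → MISS  vc=[15]
2: 0x59 (blk 11, set 3) → L1-HIT  vc=[15]
3: 0x5e (blk 11, set 3) → L1-HIT  vc=[15]
4: 0x58 (blk 11, set 3) → L1-HIT  vc=[15]
5: 0x59 (blk 11, set 3) → L1-HIT  vc=[15]
6: 0x59 (blk 11, set 3) → L1-HIT  vc=[15]
7: 0x51 (blk 10, set 2) → MISS  vc=[15]
8: 0x37 (blk 6, set 2) → MISS  vc=[15, 10]
9: 0x56 (blk 10, set 2) → VC-HIT  vc=[15, 6]
10: 0x32 (blk 6, set 2) → VC-HIT  vc=[15, 10]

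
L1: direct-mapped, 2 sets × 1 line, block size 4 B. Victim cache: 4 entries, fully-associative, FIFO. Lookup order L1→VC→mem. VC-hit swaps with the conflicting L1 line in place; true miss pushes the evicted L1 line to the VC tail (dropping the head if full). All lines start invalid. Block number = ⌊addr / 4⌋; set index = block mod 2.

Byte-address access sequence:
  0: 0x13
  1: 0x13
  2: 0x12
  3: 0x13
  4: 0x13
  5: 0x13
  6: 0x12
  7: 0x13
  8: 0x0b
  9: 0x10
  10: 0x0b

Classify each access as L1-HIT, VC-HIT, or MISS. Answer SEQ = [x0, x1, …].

#0 0x13→b4/s0 MISS; vc=[]
#1 0x13→b4/s0 L1-HIT; vc=[]
#2 0x12→b4/s0 L1-HIT; vc=[]
#3 0x13→b4/s0 L1-HIT; vc=[]
#4 0x13→b4/s0 L1-HIT; vc=[]
#5 0x13→b4/s0 L1-HIT; vc=[]
#6 0x12→b4/s0 L1-HIT; vc=[]
#7 0x13→b4/s0 L1-HIT; vc=[]
#8 0xb→b2/s0 MISS; vc=[4]
#9 0x10→b4/s0 VC-HIT; vc=[2]
#10 0xb→b2/s0 VC-HIT; vc=[4]

SEQ = [MISS, L1-HIT, L1-HIT, L1-HIT, L1-HIT, L1-HIT, L1-HIT, L1-HIT, MISS, VC-HIT, VC-HIT]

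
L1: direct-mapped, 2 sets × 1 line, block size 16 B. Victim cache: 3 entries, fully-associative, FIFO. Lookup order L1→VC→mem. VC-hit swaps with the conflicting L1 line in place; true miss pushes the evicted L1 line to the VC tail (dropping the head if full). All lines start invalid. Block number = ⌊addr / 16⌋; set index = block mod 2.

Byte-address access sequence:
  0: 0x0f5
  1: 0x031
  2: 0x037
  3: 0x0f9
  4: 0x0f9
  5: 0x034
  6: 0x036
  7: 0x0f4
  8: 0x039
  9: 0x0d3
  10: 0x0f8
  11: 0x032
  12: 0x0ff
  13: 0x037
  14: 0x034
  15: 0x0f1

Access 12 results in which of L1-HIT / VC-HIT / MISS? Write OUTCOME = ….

OUTCOME = VC-HIT

0: 0xf5 (blk 15, set 1) → MISS  vc=[]
1: 0x31 (blk 3, set 1) → MISS  vc=[15]
2: 0x37 (blk 3, set 1) → L1-HIT  vc=[15]
3: 0xf9 (blk 15, set 1) → VC-HIT  vc=[3]
4: 0xf9 (blk 15, set 1) → L1-HIT  vc=[3]
5: 0x34 (blk 3, set 1) → VC-HIT  vc=[15]
6: 0x36 (blk 3, set 1) → L1-HIT  vc=[15]
7: 0xf4 (blk 15, set 1) → VC-HIT  vc=[3]
8: 0x39 (blk 3, set 1) → VC-HIT  vc=[15]
9: 0xd3 (blk 13, set 1) → MISS  vc=[15, 3]
10: 0xf8 (blk 15, set 1) → VC-HIT  vc=[13, 3]
11: 0x32 (blk 3, set 1) → VC-HIT  vc=[13, 15]
12: 0xff (blk 15, set 1) → VC-HIT  vc=[13, 3]
13: 0x37 (blk 3, set 1) → VC-HIT  vc=[13, 15]
14: 0x34 (blk 3, set 1) → L1-HIT  vc=[13, 15]
15: 0xf1 (blk 15, set 1) → VC-HIT  vc=[13, 3]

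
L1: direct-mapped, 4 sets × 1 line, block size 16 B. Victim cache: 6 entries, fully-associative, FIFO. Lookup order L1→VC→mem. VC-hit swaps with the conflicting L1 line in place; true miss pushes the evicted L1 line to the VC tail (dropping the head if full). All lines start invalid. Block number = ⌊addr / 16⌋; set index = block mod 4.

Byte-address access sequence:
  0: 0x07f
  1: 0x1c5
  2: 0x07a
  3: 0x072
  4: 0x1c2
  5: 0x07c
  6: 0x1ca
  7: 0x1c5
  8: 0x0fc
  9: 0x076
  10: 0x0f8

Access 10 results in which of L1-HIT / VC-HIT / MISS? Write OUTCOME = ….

0: 0x7f (blk 7, set 3) → MISS  vc=[]
1: 0x1c5 (blk 28, set 0) → MISS  vc=[]
2: 0x7a (blk 7, set 3) → L1-HIT  vc=[]
3: 0x72 (blk 7, set 3) → L1-HIT  vc=[]
4: 0x1c2 (blk 28, set 0) → L1-HIT  vc=[]
5: 0x7c (blk 7, set 3) → L1-HIT  vc=[]
6: 0x1ca (blk 28, set 0) → L1-HIT  vc=[]
7: 0x1c5 (blk 28, set 0) → L1-HIT  vc=[]
8: 0xfc (blk 15, set 3) → MISS  vc=[7]
9: 0x76 (blk 7, set 3) → VC-HIT  vc=[15]
10: 0xf8 (blk 15, set 3) → VC-HIT  vc=[7]

OUTCOME = VC-HIT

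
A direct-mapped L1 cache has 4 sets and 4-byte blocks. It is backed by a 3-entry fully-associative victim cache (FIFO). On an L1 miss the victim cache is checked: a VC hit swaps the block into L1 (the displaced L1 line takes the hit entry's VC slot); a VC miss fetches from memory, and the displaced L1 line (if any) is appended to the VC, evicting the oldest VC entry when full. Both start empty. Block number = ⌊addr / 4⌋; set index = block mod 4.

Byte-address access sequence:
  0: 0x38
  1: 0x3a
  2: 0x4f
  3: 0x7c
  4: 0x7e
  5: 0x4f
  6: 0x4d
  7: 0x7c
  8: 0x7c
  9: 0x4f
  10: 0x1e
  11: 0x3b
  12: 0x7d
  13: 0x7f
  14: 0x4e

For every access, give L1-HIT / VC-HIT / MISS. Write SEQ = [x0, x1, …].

SEQ = [MISS, L1-HIT, MISS, MISS, L1-HIT, VC-HIT, L1-HIT, VC-HIT, L1-HIT, VC-HIT, MISS, L1-HIT, VC-HIT, L1-HIT, VC-HIT]

0: 0x38 (blk 14, set 2) → MISS  vc=[]
1: 0x3a (blk 14, set 2) → L1-HIT  vc=[]
2: 0x4f (blk 19, set 3) → MISS  vc=[]
3: 0x7c (blk 31, set 3) → MISS  vc=[19]
4: 0x7e (blk 31, set 3) → L1-HIT  vc=[19]
5: 0x4f (blk 19, set 3) → VC-HIT  vc=[31]
6: 0x4d (blk 19, set 3) → L1-HIT  vc=[31]
7: 0x7c (blk 31, set 3) → VC-HIT  vc=[19]
8: 0x7c (blk 31, set 3) → L1-HIT  vc=[19]
9: 0x4f (blk 19, set 3) → VC-HIT  vc=[31]
10: 0x1e (blk 7, set 3) → MISS  vc=[31, 19]
11: 0x3b (blk 14, set 2) → L1-HIT  vc=[31, 19]
12: 0x7d (blk 31, set 3) → VC-HIT  vc=[7, 19]
13: 0x7f (blk 31, set 3) → L1-HIT  vc=[7, 19]
14: 0x4e (blk 19, set 3) → VC-HIT  vc=[7, 31]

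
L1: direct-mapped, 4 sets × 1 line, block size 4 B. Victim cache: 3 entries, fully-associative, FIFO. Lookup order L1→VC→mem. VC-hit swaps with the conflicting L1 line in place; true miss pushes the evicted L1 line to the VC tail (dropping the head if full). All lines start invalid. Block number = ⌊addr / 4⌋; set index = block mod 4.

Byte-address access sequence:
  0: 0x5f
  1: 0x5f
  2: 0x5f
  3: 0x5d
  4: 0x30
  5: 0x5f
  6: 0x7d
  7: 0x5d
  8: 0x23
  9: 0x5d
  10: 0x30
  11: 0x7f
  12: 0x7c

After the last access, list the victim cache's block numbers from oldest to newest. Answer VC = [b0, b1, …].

VC = [23, 8]

  [0] addr=0x5f blk=23 s=3: MISS | VC []
  [1] addr=0x5f blk=23 s=3: L1-HIT | VC []
  [2] addr=0x5f blk=23 s=3: L1-HIT | VC []
  [3] addr=0x5d blk=23 s=3: L1-HIT | VC []
  [4] addr=0x30 blk=12 s=0: MISS | VC []
  [5] addr=0x5f blk=23 s=3: L1-HIT | VC []
  [6] addr=0x7d blk=31 s=3: MISS | VC [23]
  [7] addr=0x5d blk=23 s=3: VC-HIT | VC [31]
  [8] addr=0x23 blk=8 s=0: MISS | VC [31, 12]
  [9] addr=0x5d blk=23 s=3: L1-HIT | VC [31, 12]
  [10] addr=0x30 blk=12 s=0: VC-HIT | VC [31, 8]
  [11] addr=0x7f blk=31 s=3: VC-HIT | VC [23, 8]
  [12] addr=0x7c blk=31 s=3: L1-HIT | VC [23, 8]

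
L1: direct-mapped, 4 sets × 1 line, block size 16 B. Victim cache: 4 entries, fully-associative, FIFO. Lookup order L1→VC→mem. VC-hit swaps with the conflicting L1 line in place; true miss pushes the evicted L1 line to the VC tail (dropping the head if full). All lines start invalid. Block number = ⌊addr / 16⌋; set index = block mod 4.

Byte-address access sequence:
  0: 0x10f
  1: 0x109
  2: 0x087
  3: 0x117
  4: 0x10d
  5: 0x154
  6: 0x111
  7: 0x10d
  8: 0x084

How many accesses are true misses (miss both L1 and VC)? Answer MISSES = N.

  [0] addr=0x10f blk=16 s=0: MISS | VC []
  [1] addr=0x109 blk=16 s=0: L1-HIT | VC []
  [2] addr=0x87 blk=8 s=0: MISS | VC [16]
  [3] addr=0x117 blk=17 s=1: MISS | VC [16]
  [4] addr=0x10d blk=16 s=0: VC-HIT | VC [8]
  [5] addr=0x154 blk=21 s=1: MISS | VC [8, 17]
  [6] addr=0x111 blk=17 s=1: VC-HIT | VC [8, 21]
  [7] addr=0x10d blk=16 s=0: L1-HIT | VC [8, 21]
  [8] addr=0x84 blk=8 s=0: VC-HIT | VC [16, 21]

MISSES = 4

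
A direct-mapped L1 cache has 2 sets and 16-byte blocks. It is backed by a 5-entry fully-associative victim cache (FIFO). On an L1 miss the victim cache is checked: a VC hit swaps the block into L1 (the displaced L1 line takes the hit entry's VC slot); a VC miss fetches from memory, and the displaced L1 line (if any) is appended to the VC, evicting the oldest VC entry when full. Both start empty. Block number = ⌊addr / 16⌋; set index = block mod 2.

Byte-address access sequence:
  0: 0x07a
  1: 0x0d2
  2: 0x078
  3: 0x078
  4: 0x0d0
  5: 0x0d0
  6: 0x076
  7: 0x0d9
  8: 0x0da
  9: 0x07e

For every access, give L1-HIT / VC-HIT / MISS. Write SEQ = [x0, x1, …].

0: 0x7a (blk 7, set 1) → MISS  vc=[]
1: 0xd2 (blk 13, set 1) → MISS  vc=[7]
2: 0x78 (blk 7, set 1) → VC-HIT  vc=[13]
3: 0x78 (blk 7, set 1) → L1-HIT  vc=[13]
4: 0xd0 (blk 13, set 1) → VC-HIT  vc=[7]
5: 0xd0 (blk 13, set 1) → L1-HIT  vc=[7]
6: 0x76 (blk 7, set 1) → VC-HIT  vc=[13]
7: 0xd9 (blk 13, set 1) → VC-HIT  vc=[7]
8: 0xda (blk 13, set 1) → L1-HIT  vc=[7]
9: 0x7e (blk 7, set 1) → VC-HIT  vc=[13]

SEQ = [MISS, MISS, VC-HIT, L1-HIT, VC-HIT, L1-HIT, VC-HIT, VC-HIT, L1-HIT, VC-HIT]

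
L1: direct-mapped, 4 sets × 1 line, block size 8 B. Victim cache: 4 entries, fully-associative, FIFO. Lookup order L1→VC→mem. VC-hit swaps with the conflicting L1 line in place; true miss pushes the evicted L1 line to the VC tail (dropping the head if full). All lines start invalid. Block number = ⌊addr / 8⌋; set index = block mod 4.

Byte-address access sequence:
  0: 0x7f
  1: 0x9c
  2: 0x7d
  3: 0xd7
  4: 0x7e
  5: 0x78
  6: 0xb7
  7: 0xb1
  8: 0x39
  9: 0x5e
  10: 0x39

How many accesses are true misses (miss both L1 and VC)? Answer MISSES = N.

#0 0x7f→b15/s3 MISS; vc=[]
#1 0x9c→b19/s3 MISS; vc=[15]
#2 0x7d→b15/s3 VC-HIT; vc=[19]
#3 0xd7→b26/s2 MISS; vc=[19]
#4 0x7e→b15/s3 L1-HIT; vc=[19]
#5 0x78→b15/s3 L1-HIT; vc=[19]
#6 0xb7→b22/s2 MISS; vc=[19,26]
#7 0xb1→b22/s2 L1-HIT; vc=[19,26]
#8 0x39→b7/s3 MISS; vc=[19,26,15]
#9 0x5e→b11/s3 MISS; vc=[19,26,15,7]
#10 0x39→b7/s3 VC-HIT; vc=[19,26,15,11]

MISSES = 6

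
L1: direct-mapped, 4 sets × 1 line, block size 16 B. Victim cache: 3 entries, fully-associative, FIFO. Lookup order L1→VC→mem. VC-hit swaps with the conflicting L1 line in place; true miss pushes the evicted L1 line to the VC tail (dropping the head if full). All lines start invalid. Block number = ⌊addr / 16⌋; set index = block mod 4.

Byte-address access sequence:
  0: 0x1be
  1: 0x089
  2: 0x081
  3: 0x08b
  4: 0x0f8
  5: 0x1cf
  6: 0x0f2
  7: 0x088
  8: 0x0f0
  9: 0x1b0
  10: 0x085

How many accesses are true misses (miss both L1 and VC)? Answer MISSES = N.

MISSES = 4

  [0] addr=0x1be blk=27 s=3: MISS | VC []
  [1] addr=0x89 blk=8 s=0: MISS | VC []
  [2] addr=0x81 blk=8 s=0: L1-HIT | VC []
  [3] addr=0x8b blk=8 s=0: L1-HIT | VC []
  [4] addr=0xf8 blk=15 s=3: MISS | VC [27]
  [5] addr=0x1cf blk=28 s=0: MISS | VC [27, 8]
  [6] addr=0xf2 blk=15 s=3: L1-HIT | VC [27, 8]
  [7] addr=0x88 blk=8 s=0: VC-HIT | VC [27, 28]
  [8] addr=0xf0 blk=15 s=3: L1-HIT | VC [27, 28]
  [9] addr=0x1b0 blk=27 s=3: VC-HIT | VC [15, 28]
  [10] addr=0x85 blk=8 s=0: L1-HIT | VC [15, 28]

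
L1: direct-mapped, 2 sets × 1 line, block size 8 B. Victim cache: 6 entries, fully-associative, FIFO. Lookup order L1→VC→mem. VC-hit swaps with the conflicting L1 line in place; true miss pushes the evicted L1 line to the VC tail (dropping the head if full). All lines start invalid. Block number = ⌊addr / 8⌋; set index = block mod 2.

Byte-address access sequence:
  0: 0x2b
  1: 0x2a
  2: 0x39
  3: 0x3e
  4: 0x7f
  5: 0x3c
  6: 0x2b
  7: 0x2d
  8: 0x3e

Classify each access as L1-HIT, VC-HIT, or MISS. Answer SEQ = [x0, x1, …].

0: 0x2b (blk 5, set 1) → MISS  vc=[]
1: 0x2a (blk 5, set 1) → L1-HIT  vc=[]
2: 0x39 (blk 7, set 1) → MISS  vc=[5]
3: 0x3e (blk 7, set 1) → L1-HIT  vc=[5]
4: 0x7f (blk 15, set 1) → MISS  vc=[5, 7]
5: 0x3c (blk 7, set 1) → VC-HIT  vc=[5, 15]
6: 0x2b (blk 5, set 1) → VC-HIT  vc=[7, 15]
7: 0x2d (blk 5, set 1) → L1-HIT  vc=[7, 15]
8: 0x3e (blk 7, set 1) → VC-HIT  vc=[5, 15]

SEQ = [MISS, L1-HIT, MISS, L1-HIT, MISS, VC-HIT, VC-HIT, L1-HIT, VC-HIT]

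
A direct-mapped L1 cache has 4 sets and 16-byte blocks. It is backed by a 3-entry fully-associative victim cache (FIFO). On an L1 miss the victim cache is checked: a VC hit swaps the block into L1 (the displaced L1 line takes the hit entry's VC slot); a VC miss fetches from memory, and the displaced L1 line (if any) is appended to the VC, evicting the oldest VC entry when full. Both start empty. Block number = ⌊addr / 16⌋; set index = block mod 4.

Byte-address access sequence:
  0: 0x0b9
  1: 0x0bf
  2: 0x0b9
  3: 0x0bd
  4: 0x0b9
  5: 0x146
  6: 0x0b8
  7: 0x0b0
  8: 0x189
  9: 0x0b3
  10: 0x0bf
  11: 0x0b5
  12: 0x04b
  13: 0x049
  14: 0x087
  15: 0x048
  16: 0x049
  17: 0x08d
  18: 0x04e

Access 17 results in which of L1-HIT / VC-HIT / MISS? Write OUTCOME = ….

0: 0xb9 (blk 11, set 3) → MISS  vc=[]
1: 0xbf (blk 11, set 3) → L1-HIT  vc=[]
2: 0xb9 (blk 11, set 3) → L1-HIT  vc=[]
3: 0xbd (blk 11, set 3) → L1-HIT  vc=[]
4: 0xb9 (blk 11, set 3) → L1-HIT  vc=[]
5: 0x146 (blk 20, set 0) → MISS  vc=[]
6: 0xb8 (blk 11, set 3) → L1-HIT  vc=[]
7: 0xb0 (blk 11, set 3) → L1-HIT  vc=[]
8: 0x189 (blk 24, set 0) → MISS  vc=[20]
9: 0xb3 (blk 11, set 3) → L1-HIT  vc=[20]
10: 0xbf (blk 11, set 3) → L1-HIT  vc=[20]
11: 0xb5 (blk 11, set 3) → L1-HIT  vc=[20]
12: 0x4b (blk 4, set 0) → MISS  vc=[20, 24]
13: 0x49 (blk 4, set 0) → L1-HIT  vc=[20, 24]
14: 0x87 (blk 8, set 0) → MISS  vc=[20, 24, 4]
15: 0x48 (blk 4, set 0) → VC-HIT  vc=[20, 24, 8]
16: 0x49 (blk 4, set 0) → L1-HIT  vc=[20, 24, 8]
17: 0x8d (blk 8, set 0) → VC-HIT  vc=[20, 24, 4]
18: 0x4e (blk 4, set 0) → VC-HIT  vc=[20, 24, 8]

OUTCOME = VC-HIT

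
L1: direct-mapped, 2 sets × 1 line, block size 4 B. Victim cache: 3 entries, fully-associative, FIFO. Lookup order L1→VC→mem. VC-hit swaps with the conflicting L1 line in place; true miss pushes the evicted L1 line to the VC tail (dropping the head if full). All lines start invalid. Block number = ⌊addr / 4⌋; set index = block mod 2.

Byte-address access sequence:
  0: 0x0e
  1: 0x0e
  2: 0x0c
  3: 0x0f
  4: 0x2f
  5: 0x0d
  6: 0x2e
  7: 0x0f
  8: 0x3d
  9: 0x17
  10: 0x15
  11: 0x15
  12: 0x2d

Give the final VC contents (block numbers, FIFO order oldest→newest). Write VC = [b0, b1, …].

VC = [5, 3, 15]

  [0] addr=0xe blk=3 s=1: MISS | VC []
  [1] addr=0xe blk=3 s=1: L1-HIT | VC []
  [2] addr=0xc blk=3 s=1: L1-HIT | VC []
  [3] addr=0xf blk=3 s=1: L1-HIT | VC []
  [4] addr=0x2f blk=11 s=1: MISS | VC [3]
  [5] addr=0xd blk=3 s=1: VC-HIT | VC [11]
  [6] addr=0x2e blk=11 s=1: VC-HIT | VC [3]
  [7] addr=0xf blk=3 s=1: VC-HIT | VC [11]
  [8] addr=0x3d blk=15 s=1: MISS | VC [11, 3]
  [9] addr=0x17 blk=5 s=1: MISS | VC [11, 3, 15]
  [10] addr=0x15 blk=5 s=1: L1-HIT | VC [11, 3, 15]
  [11] addr=0x15 blk=5 s=1: L1-HIT | VC [11, 3, 15]
  [12] addr=0x2d blk=11 s=1: VC-HIT | VC [5, 3, 15]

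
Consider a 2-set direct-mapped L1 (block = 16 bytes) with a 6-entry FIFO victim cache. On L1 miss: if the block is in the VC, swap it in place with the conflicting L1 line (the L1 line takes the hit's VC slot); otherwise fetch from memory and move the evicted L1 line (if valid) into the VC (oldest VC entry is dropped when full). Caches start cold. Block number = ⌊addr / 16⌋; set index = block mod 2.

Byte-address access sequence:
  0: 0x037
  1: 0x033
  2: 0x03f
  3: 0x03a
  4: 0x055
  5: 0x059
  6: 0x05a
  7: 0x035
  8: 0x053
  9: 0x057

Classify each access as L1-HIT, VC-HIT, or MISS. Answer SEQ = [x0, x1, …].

0: 0x37 (blk 3, set 1) → MISS  vc=[]
1: 0x33 (blk 3, set 1) → L1-HIT  vc=[]
2: 0x3f (blk 3, set 1) → L1-HIT  vc=[]
3: 0x3a (blk 3, set 1) → L1-HIT  vc=[]
4: 0x55 (blk 5, set 1) → MISS  vc=[3]
5: 0x59 (blk 5, set 1) → L1-HIT  vc=[3]
6: 0x5a (blk 5, set 1) → L1-HIT  vc=[3]
7: 0x35 (blk 3, set 1) → VC-HIT  vc=[5]
8: 0x53 (blk 5, set 1) → VC-HIT  vc=[3]
9: 0x57 (blk 5, set 1) → L1-HIT  vc=[3]

SEQ = [MISS, L1-HIT, L1-HIT, L1-HIT, MISS, L1-HIT, L1-HIT, VC-HIT, VC-HIT, L1-HIT]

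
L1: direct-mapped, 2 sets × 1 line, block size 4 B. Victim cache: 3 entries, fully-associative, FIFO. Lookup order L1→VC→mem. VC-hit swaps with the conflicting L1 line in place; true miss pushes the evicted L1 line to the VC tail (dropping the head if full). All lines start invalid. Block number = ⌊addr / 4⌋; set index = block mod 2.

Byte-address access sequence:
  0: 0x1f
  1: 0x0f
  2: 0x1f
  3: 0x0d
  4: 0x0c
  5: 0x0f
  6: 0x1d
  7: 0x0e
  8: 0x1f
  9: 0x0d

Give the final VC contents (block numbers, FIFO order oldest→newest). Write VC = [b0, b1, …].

  [0] addr=0x1f blk=7 s=1: MISS | VC []
  [1] addr=0xf blk=3 s=1: MISS | VC [7]
  [2] addr=0x1f blk=7 s=1: VC-HIT | VC [3]
  [3] addr=0xd blk=3 s=1: VC-HIT | VC [7]
  [4] addr=0xc blk=3 s=1: L1-HIT | VC [7]
  [5] addr=0xf blk=3 s=1: L1-HIT | VC [7]
  [6] addr=0x1d blk=7 s=1: VC-HIT | VC [3]
  [7] addr=0xe blk=3 s=1: VC-HIT | VC [7]
  [8] addr=0x1f blk=7 s=1: VC-HIT | VC [3]
  [9] addr=0xd blk=3 s=1: VC-HIT | VC [7]

VC = [7]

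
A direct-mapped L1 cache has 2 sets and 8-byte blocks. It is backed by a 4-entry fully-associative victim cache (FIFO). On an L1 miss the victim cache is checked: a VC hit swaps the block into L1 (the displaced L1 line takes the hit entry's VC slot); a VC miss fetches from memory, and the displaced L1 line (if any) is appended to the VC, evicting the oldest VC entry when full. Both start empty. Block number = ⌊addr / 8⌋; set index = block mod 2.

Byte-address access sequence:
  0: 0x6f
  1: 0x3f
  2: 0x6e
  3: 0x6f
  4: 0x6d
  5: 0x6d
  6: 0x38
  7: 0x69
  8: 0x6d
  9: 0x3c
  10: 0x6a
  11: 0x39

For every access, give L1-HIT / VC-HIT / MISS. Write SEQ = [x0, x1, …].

SEQ = [MISS, MISS, VC-HIT, L1-HIT, L1-HIT, L1-HIT, VC-HIT, VC-HIT, L1-HIT, VC-HIT, VC-HIT, VC-HIT]

#0 0x6f→b13/s1 MISS; vc=[]
#1 0x3f→b7/s1 MISS; vc=[13]
#2 0x6e→b13/s1 VC-HIT; vc=[7]
#3 0x6f→b13/s1 L1-HIT; vc=[7]
#4 0x6d→b13/s1 L1-HIT; vc=[7]
#5 0x6d→b13/s1 L1-HIT; vc=[7]
#6 0x38→b7/s1 VC-HIT; vc=[13]
#7 0x69→b13/s1 VC-HIT; vc=[7]
#8 0x6d→b13/s1 L1-HIT; vc=[7]
#9 0x3c→b7/s1 VC-HIT; vc=[13]
#10 0x6a→b13/s1 VC-HIT; vc=[7]
#11 0x39→b7/s1 VC-HIT; vc=[13]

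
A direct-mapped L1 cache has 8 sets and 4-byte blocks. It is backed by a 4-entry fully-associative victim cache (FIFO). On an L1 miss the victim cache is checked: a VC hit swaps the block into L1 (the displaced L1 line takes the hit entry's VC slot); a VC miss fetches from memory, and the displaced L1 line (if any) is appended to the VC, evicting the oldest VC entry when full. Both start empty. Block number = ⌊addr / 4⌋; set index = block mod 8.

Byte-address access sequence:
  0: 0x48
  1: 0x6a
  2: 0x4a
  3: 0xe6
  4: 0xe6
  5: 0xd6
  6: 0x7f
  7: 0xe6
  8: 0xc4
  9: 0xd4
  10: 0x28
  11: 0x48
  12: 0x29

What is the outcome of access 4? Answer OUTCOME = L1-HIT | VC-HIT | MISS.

  [0] addr=0x48 blk=18 s=2: MISS | VC []
  [1] addr=0x6a blk=26 s=2: MISS | VC [18]
  [2] addr=0x4a blk=18 s=2: VC-HIT | VC [26]
  [3] addr=0xe6 blk=57 s=1: MISS | VC [26]
  [4] addr=0xe6 blk=57 s=1: L1-HIT | VC [26]
  [5] addr=0xd6 blk=53 s=5: MISS | VC [26]
  [6] addr=0x7f blk=31 s=7: MISS | VC [26]
  [7] addr=0xe6 blk=57 s=1: L1-HIT | VC [26]
  [8] addr=0xc4 blk=49 s=1: MISS | VC [26, 57]
  [9] addr=0xd4 blk=53 s=5: L1-HIT | VC [26, 57]
  [10] addr=0x28 blk=10 s=2: MISS | VC [26, 57, 18]
  [11] addr=0x48 blk=18 s=2: VC-HIT | VC [26, 57, 10]
  [12] addr=0x29 blk=10 s=2: VC-HIT | VC [26, 57, 18]

OUTCOME = L1-HIT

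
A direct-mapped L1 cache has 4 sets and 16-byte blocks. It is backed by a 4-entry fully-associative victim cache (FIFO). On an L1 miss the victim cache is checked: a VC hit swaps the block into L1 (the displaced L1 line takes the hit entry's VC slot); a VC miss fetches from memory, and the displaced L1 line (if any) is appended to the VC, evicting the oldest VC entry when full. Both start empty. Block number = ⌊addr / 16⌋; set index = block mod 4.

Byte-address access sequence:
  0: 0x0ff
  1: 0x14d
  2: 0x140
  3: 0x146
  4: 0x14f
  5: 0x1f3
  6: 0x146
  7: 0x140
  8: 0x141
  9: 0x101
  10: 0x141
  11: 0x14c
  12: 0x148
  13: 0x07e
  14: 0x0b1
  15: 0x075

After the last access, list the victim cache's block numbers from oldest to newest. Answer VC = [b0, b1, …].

  [0] addr=0xff blk=15 s=3: MISS | VC []
  [1] addr=0x14d blk=20 s=0: MISS | VC []
  [2] addr=0x140 blk=20 s=0: L1-HIT | VC []
  [3] addr=0x146 blk=20 s=0: L1-HIT | VC []
  [4] addr=0x14f blk=20 s=0: L1-HIT | VC []
  [5] addr=0x1f3 blk=31 s=3: MISS | VC [15]
  [6] addr=0x146 blk=20 s=0: L1-HIT | VC [15]
  [7] addr=0x140 blk=20 s=0: L1-HIT | VC [15]
  [8] addr=0x141 blk=20 s=0: L1-HIT | VC [15]
  [9] addr=0x101 blk=16 s=0: MISS | VC [15, 20]
  [10] addr=0x141 blk=20 s=0: VC-HIT | VC [15, 16]
  [11] addr=0x14c blk=20 s=0: L1-HIT | VC [15, 16]
  [12] addr=0x148 blk=20 s=0: L1-HIT | VC [15, 16]
  [13] addr=0x7e blk=7 s=3: MISS | VC [15, 16, 31]
  [14] addr=0xb1 blk=11 s=3: MISS | VC [15, 16, 31, 7]
  [15] addr=0x75 blk=7 s=3: VC-HIT | VC [15, 16, 31, 11]

VC = [15, 16, 31, 11]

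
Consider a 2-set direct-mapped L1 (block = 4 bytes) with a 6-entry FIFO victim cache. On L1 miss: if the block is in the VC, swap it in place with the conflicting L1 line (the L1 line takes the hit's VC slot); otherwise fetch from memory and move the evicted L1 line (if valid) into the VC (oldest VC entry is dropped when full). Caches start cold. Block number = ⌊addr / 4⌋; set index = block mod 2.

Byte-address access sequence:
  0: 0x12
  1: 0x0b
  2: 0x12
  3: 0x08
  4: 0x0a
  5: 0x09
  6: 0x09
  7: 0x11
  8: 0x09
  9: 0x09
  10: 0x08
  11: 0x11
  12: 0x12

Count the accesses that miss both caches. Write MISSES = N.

  [0] addr=0x12 blk=4 s=0: MISS | VC []
  [1] addr=0xb blk=2 s=0: MISS | VC [4]
  [2] addr=0x12 blk=4 s=0: VC-HIT | VC [2]
  [3] addr=0x8 blk=2 s=0: VC-HIT | VC [4]
  [4] addr=0xa blk=2 s=0: L1-HIT | VC [4]
  [5] addr=0x9 blk=2 s=0: L1-HIT | VC [4]
  [6] addr=0x9 blk=2 s=0: L1-HIT | VC [4]
  [7] addr=0x11 blk=4 s=0: VC-HIT | VC [2]
  [8] addr=0x9 blk=2 s=0: VC-HIT | VC [4]
  [9] addr=0x9 blk=2 s=0: L1-HIT | VC [4]
  [10] addr=0x8 blk=2 s=0: L1-HIT | VC [4]
  [11] addr=0x11 blk=4 s=0: VC-HIT | VC [2]
  [12] addr=0x12 blk=4 s=0: L1-HIT | VC [2]

MISSES = 2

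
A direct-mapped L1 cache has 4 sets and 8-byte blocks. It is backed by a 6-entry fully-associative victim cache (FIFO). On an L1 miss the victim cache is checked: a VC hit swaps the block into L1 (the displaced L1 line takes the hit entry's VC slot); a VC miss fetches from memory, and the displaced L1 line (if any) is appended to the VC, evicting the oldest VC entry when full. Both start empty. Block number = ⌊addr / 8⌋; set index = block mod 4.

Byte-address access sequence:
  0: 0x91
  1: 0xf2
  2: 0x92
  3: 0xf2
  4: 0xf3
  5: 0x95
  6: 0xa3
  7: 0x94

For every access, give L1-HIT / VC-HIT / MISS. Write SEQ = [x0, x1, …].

0: 0x91 (blk 18, set 2) → MISS  vc=[]
1: 0xf2 (blk 30, set 2) → MISS  vc=[18]
2: 0x92 (blk 18, set 2) → VC-HIT  vc=[30]
3: 0xf2 (blk 30, set 2) → VC-HIT  vc=[18]
4: 0xf3 (blk 30, set 2) → L1-HIT  vc=[18]
5: 0x95 (blk 18, set 2) → VC-HIT  vc=[30]
6: 0xa3 (blk 20, set 0) → MISS  vc=[30]
7: 0x94 (blk 18, set 2) → L1-HIT  vc=[30]

SEQ = [MISS, MISS, VC-HIT, VC-HIT, L1-HIT, VC-HIT, MISS, L1-HIT]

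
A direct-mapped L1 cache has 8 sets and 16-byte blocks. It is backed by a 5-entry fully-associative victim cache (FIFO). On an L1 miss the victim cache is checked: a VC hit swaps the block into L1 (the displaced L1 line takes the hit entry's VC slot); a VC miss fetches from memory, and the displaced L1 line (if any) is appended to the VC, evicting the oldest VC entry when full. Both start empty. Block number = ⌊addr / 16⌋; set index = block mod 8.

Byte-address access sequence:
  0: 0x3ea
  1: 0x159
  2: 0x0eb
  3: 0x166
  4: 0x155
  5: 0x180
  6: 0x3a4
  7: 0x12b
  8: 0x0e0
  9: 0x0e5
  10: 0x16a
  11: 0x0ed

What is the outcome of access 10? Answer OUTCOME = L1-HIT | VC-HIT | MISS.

0: 0x3ea (blk 62, set 6) → MISS  vc=[]
1: 0x159 (blk 21, set 5) → MISS  vc=[]
2: 0xeb (blk 14, set 6) → MISS  vc=[62]
3: 0x166 (blk 22, set 6) → MISS  vc=[62, 14]
4: 0x155 (blk 21, set 5) → L1-HIT  vc=[62, 14]
5: 0x180 (blk 24, set 0) → MISS  vc=[62, 14]
6: 0x3a4 (blk 58, set 2) → MISS  vc=[62, 14]
7: 0x12b (blk 18, set 2) → MISS  vc=[62, 14, 58]
8: 0xe0 (blk 14, set 6) → VC-HIT  vc=[62, 22, 58]
9: 0xe5 (blk 14, set 6) → L1-HIT  vc=[62, 22, 58]
10: 0x16a (blk 22, set 6) → VC-HIT  vc=[62, 14, 58]
11: 0xed (blk 14, set 6) → VC-HIT  vc=[62, 22, 58]

OUTCOME = VC-HIT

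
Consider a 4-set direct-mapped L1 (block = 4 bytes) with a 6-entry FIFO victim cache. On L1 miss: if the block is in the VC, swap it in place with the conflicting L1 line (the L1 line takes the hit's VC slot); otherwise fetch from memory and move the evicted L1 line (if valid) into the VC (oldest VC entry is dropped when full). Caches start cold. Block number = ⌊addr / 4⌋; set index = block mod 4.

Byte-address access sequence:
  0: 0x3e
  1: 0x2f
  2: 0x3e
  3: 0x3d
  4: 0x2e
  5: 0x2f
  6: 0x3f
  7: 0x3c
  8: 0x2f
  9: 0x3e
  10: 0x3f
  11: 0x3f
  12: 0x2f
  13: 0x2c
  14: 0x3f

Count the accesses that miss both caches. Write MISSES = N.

0: 0x3e (blk 15, set 3) → MISS  vc=[]
1: 0x2f (blk 11, set 3) → MISS  vc=[15]
2: 0x3e (blk 15, set 3) → VC-HIT  vc=[11]
3: 0x3d (blk 15, set 3) → L1-HIT  vc=[11]
4: 0x2e (blk 11, set 3) → VC-HIT  vc=[15]
5: 0x2f (blk 11, set 3) → L1-HIT  vc=[15]
6: 0x3f (blk 15, set 3) → VC-HIT  vc=[11]
7: 0x3c (blk 15, set 3) → L1-HIT  vc=[11]
8: 0x2f (blk 11, set 3) → VC-HIT  vc=[15]
9: 0x3e (blk 15, set 3) → VC-HIT  vc=[11]
10: 0x3f (blk 15, set 3) → L1-HIT  vc=[11]
11: 0x3f (blk 15, set 3) → L1-HIT  vc=[11]
12: 0x2f (blk 11, set 3) → VC-HIT  vc=[15]
13: 0x2c (blk 11, set 3) → L1-HIT  vc=[15]
14: 0x3f (blk 15, set 3) → VC-HIT  vc=[11]

MISSES = 2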